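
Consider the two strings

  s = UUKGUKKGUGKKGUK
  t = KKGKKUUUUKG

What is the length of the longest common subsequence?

7

Match K [3,2]; then G [4,3]; then K [6,4]; then K [7,5]; then U [9,9]; then K [12,10]; then G [13,11] — 7 characters in the same relative order in both. dp[15][11] = 7 confirms this is the maximum.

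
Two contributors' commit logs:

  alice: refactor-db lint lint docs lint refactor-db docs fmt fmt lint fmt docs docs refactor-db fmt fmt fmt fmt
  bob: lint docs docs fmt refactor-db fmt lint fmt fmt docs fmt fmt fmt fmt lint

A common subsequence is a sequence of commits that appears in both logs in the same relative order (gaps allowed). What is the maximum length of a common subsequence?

Pick lint at alice[3]=bob[1] → docs at alice[4]=bob[2] → docs at alice[7]=bob[3] → fmt at alice[8]=bob[4] → fmt at alice[9]=bob[6] → lint at alice[10]=bob[7] → fmt at alice[11]=bob[9] → docs at alice[13]=bob[10] → fmt at alice[15]=bob[11] → fmt at alice[16]=bob[12] → fmt at alice[17]=bob[13] → fmt at alice[18]=bob[14]; all 12 commits appear in both, in order, and the DP table's final entry dp[18][15] is also 12, so no common subsequence is longer.

12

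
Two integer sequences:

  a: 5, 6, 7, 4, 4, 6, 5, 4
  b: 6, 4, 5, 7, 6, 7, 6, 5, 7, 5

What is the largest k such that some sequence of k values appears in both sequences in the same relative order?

5

Let dp[i][j] be the LCS length of the first i values of a and the first j values of b. dp[i][j] = dp[i-1][j-1]+1 when the i-th and j-th values match, else max(dp[i-1][j], dp[i][j-1]).
    ·  6  4  5  7  6  7  6  5  7  5
 ·  0  0  0  0  0  0  0  0  0  0  0
 5  0  0  0  1  1  1  1  1  1  1  1
 6  0  1  1  1  1  2  2  2  2  2  2
 7  0  1  1  1  2  2  3  3  3  3  3
 4  0  1  2  2  2  2  3  3  3  3  3
 4  0  1  2  2  2  2  3  3  3  3  3
 6  0  1  2  2  2  3  3  4  4  4  4
 5  0  1  2  3  3  3  3  4  5  5  5
 4  0  1  2  3  3  3  3  4  5  5  5
dp[8][10] = 5. One LCS (by backtracking along matches): 5, 6, 7, 6, 5.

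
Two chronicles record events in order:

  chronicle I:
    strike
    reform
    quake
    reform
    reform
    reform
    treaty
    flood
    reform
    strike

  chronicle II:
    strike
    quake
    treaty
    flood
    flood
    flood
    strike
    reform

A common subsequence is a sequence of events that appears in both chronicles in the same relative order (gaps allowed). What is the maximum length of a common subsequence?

5

Match strike at chronicle I[1]=chronicle II[1]; then quake at chronicle I[3]=chronicle II[2]; then treaty at chronicle I[7]=chronicle II[3]; then flood at chronicle I[8]=chronicle II[6]; then reform at chronicle I[9]=chronicle II[8] — 5 events in the same relative order in both. The LCS DP gives dp[10][8] = 5, so this is optimal.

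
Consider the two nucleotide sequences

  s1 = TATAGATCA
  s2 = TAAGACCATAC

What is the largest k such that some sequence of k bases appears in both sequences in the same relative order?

One common subsequence of length 7: T (s1 #1, s2 #1) → A (s1 #2, s2 #2) → A (s1 #4, s2 #3) → G (s1 #5, s2 #4) → A (s1 #6, s2 #8) → T (s1 #7, s2 #9) → C (s1 #8, s2 #11), and the DP table's final entry dp[9][11] is also 7, so no common subsequence is longer.

7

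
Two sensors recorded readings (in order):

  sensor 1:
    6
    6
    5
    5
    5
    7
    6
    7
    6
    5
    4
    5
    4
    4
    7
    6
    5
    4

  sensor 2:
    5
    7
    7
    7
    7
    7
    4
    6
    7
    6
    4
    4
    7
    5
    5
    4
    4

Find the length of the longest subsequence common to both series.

One common subsequence of length 10: 5 [3,1] → 7 [6,6] → 6 [7,8] → 7 [8,9] → 6 [9,10] → 4 [13,11] → 4 [14,12] → 7 [15,13] → 5 [17,15] → 4 [18,17]. dp[18][17] = 10 confirms this is the maximum.

10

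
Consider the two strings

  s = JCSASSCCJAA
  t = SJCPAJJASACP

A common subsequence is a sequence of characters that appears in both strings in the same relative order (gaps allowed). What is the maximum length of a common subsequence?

Match J (s #1, t #2), then C (s #2, t #3), then A (s #4, t #5), then J (s #9, t #7), then A (s #10, t #8), then A (s #11, t #10) — 6 characters in the same relative order in both. dp[11][12] = 6 confirms this is the maximum.

6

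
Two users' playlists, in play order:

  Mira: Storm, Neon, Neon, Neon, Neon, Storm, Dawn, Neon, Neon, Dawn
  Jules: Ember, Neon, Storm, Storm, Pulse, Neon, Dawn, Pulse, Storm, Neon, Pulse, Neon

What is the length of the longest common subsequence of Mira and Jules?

5

Taking Storm at Mira[1]=Jules[4], then Neon at Mira[2]=Jules[6], then Storm at Mira[6]=Jules[9], then Neon at Mira[8]=Jules[10], then Neon at Mira[9]=Jules[12] gives a common subsequence of length 5. The LCS DP gives dp[10][12] = 5, so this is optimal.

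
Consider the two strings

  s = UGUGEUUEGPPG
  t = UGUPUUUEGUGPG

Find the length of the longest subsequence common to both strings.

Taking U (s #1, t #1), G (s #2, t #2), U (s #3, t #5), U (s #6, t #6), U (s #7, t #7), E (s #8, t #8), G (s #9, t #11), P (s #11, t #12), G (s #12, t #13) gives a common subsequence of length 9, and the DP table's final entry dp[12][13] is also 9, so no common subsequence is longer.

9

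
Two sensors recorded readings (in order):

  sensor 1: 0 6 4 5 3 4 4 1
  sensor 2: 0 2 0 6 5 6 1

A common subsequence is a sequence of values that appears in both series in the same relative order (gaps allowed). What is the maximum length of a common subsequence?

Taking 0 [1,3] → 6 [2,4] → 5 [4,5] → 1 [8,7] gives a common subsequence of length 4. The LCS DP gives dp[8][7] = 4, so this is optimal.

4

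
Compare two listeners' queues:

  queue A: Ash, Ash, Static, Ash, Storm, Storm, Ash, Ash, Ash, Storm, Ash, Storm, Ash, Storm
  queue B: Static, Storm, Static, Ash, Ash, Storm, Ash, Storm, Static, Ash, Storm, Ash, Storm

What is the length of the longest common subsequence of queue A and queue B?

10

Pick Static at queue A[3]=queue B[1], Storm at queue A[5]=queue B[2], Ash at queue A[7]=queue B[4], Ash at queue A[8]=queue B[5], Ash at queue A[9]=queue B[7], Storm at queue A[10]=queue B[8], Ash at queue A[11]=queue B[10], Storm at queue A[12]=queue B[11], Ash at queue A[13]=queue B[12], Storm at queue A[14]=queue B[13]; all 10 songs appear in both, in order, and the DP table's final entry dp[14][13] is also 10, so no common subsequence is longer.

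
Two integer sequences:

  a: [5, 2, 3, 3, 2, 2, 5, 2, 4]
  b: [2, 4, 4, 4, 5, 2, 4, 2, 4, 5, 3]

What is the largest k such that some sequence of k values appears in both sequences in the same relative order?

Taking 5 [1,5], then 2 [2,6], then 2 [5,8], then 5 [7,10] gives a common subsequence of length 4. The LCS DP gives dp[9][11] = 4, so this is optimal.

4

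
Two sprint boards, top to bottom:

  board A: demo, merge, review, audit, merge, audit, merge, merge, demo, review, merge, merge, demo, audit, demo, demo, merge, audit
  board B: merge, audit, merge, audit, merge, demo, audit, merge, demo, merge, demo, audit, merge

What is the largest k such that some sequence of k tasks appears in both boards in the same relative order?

11

Match merge [2,1], then audit [4,2], then merge [5,3], then audit [6,4], then merge [7,5], then merge [8,8], then demo [9,9], then merge [12,10], then demo [13,11], then audit [14,12], then merge [17,13] — 11 tasks in the same relative order in both. Since dp[18][13] = 11, nothing longer is possible.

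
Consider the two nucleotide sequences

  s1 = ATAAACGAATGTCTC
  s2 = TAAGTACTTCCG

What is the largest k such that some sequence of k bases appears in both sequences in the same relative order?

One common subsequence of length 9: T (s1 #2, s2 #1); then A (s1 #3, s2 #2); then A (s1 #4, s2 #3); then A (s1 #5, s2 #6); then C (s1 #6, s2 #7); then T (s1 #10, s2 #8); then T (s1 #12, s2 #9); then C (s1 #13, s2 #10); then C (s1 #15, s2 #11). The LCS DP gives dp[15][12] = 9, so this is optimal.

9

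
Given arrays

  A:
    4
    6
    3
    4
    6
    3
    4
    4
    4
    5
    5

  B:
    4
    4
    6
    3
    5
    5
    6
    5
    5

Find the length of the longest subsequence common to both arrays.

One common subsequence of length 6: 4 (A #1, B #2), then 6 (A #2, B #3), then 3 (A #3, B #4), then 6 (A #5, B #7), then 5 (A #10, B #8), then 5 (A #11, B #9). Since dp[11][9] = 6, nothing longer is possible.

6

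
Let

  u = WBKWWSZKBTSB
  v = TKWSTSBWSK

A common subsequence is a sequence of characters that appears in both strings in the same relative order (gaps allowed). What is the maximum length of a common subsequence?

Match K [3,2], then W [5,3], then S [6,4], then T [10,5], then S [11,6], then B [12,7] — 6 characters in the same relative order in both. The LCS DP gives dp[12][10] = 6, so this is optimal.

6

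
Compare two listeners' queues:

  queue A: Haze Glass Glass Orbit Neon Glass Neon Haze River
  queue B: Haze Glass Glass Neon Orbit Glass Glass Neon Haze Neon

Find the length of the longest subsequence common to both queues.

One common subsequence of length 7: Haze (queue A #1, queue B #1), Glass (queue A #2, queue B #2), Glass (queue A #3, queue B #3), Orbit (queue A #4, queue B #5), Glass (queue A #6, queue B #7), Neon (queue A #7, queue B #8), Haze (queue A #8, queue B #9). dp[9][10] = 7 confirms this is the maximum.

7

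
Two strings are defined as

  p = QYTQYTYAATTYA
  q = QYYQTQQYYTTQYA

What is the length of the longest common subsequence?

Taking Q [1,1]; then Y [2,3]; then T [3,5]; then Q [4,7]; then Y [5,8]; then Y [7,9]; then T [10,10]; then T [11,11]; then Y [12,13]; then A [13,14] gives a common subsequence of length 10. The LCS DP gives dp[13][14] = 10, so this is optimal.

10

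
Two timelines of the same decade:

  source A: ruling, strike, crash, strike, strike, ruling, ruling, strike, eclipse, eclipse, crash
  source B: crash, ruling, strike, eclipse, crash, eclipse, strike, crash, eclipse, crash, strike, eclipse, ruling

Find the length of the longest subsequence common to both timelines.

6

Match ruling [1,2], strike [2,3], crash [3,5], strike [4,7], strike [5,11], ruling [7,13] — 6 events in the same relative order in both. dp[11][13] = 6 confirms this is the maximum.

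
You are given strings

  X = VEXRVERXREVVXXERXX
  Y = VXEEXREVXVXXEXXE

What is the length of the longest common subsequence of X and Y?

13

Match V (X #1, Y #1) → E (X #2, Y #3) → E (X #6, Y #4) → X (X #8, Y #5) → R (X #9, Y #6) → E (X #10, Y #7) → V (X #11, Y #8) → V (X #12, Y #10) → X (X #13, Y #11) → X (X #14, Y #12) → E (X #15, Y #13) → X (X #17, Y #14) → X (X #18, Y #15) — 13 characters in the same relative order in both, and the DP table's final entry dp[18][16] is also 13, so no common subsequence is longer.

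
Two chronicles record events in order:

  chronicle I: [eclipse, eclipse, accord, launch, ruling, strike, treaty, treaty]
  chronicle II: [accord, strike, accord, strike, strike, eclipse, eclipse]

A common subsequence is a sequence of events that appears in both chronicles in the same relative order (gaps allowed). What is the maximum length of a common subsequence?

2

Pick eclipse [1,6], then eclipse [2,7]; all 2 events appear in both, in order. Since dp[8][7] = 2, nothing longer is possible.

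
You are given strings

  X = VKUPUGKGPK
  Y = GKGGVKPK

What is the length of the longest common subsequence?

Pick K [2,2], G [6,4], K [7,6], P [9,7], K [10,8]; all 5 characters appear in both, in order. dp[10][8] = 5 confirms this is the maximum.

5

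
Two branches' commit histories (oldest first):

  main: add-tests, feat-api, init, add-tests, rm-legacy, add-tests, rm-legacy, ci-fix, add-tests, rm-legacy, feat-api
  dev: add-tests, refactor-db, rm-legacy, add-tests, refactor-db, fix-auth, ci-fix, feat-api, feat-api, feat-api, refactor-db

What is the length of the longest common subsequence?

Match add-tests at main[1]=dev[1], rm-legacy at main[5]=dev[3], add-tests at main[6]=dev[4], ci-fix at main[8]=dev[7], feat-api at main[11]=dev[10] — 5 commits in the same relative order in both, and the DP table's final entry dp[11][11] is also 5, so no common subsequence is longer.

5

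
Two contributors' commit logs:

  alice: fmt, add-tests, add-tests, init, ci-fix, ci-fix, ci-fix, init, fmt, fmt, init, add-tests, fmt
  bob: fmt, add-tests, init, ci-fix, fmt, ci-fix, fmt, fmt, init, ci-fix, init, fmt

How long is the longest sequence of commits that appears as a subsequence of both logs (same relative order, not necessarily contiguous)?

9

Match fmt (alice #1, bob #1); then add-tests (alice #3, bob #2); then init (alice #4, bob #3); then ci-fix (alice #5, bob #4); then ci-fix (alice #7, bob #6); then fmt (alice #9, bob #7); then fmt (alice #10, bob #8); then init (alice #11, bob #11); then fmt (alice #13, bob #12) — 9 commits in the same relative order in both. The LCS DP gives dp[13][12] = 9, so this is optimal.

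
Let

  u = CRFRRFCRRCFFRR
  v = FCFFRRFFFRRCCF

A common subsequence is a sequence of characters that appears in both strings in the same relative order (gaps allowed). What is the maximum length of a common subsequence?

Match C at u[1]=v[2]; then F at u[3]=v[4]; then R at u[4]=v[5]; then R at u[5]=v[6]; then F at u[6]=v[9]; then R at u[8]=v[10]; then R at u[9]=v[11]; then C at u[10]=v[13]; then F at u[12]=v[14] — 9 characters in the same relative order in both, and the DP table's final entry dp[14][14] is also 9, so no common subsequence is longer.

9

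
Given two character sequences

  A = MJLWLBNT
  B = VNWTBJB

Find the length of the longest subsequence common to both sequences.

2

Match J [2,6] → B [6,7] — 2 characters in the same relative order in both. dp[8][7] = 2 confirms this is the maximum.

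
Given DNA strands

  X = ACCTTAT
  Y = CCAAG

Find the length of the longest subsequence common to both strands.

Match C at X[2]=Y[1], then C at X[3]=Y[2], then A at X[6]=Y[4] — 3 bases in the same relative order in both. dp[7][5] = 3 confirms this is the maximum.

3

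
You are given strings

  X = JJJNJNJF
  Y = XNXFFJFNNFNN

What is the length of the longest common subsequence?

4

Let dp[i][j] be the LCS length of the first i characters of X and the first j characters of Y. dp[i][j] = dp[i-1][j-1]+1 when the i-th and j-th characters match, else max(dp[i-1][j], dp[i][j-1]).
    ·  X  N  X  F  F  J  F  N  N  F  N  N
 ·  0  0  0  0  0  0  0  0  0  0  0  0  0
 J  0  0  0  0  0  0  1  1  1  1  1  1  1
 J  0  0  0  0  0  0  1  1  1  1  1  1  1
 J  0  0  0  0  0  0  1  1  1  1  1  1  1
 N  0  0  1  1  1  1  1  1  2  2  2  2  2
 J  0  0  1  1  1  1  2  2  2  2  2  2  2
 N  0  0  1  1  1  1  2  2  3  3  3  3  3
 J  0  0  1  1  1  1  2  2  3  3  3  3  3
 F  0  0  1  1  2  2  2  3  3  3  4  4  4
dp[8][12] = 4. One LCS (by backtracking along matches): JNNF.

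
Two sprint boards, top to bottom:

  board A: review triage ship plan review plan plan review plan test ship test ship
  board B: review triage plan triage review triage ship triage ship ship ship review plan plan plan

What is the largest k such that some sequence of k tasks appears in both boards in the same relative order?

7

Match review at board A[1]=board B[5] → triage at board A[2]=board B[8] → ship at board A[3]=board B[11] → review at board A[5]=board B[12] → plan at board A[6]=board B[13] → plan at board A[7]=board B[14] → plan at board A[9]=board B[15] — 7 tasks in the same relative order in both. dp[13][15] = 7 confirms this is the maximum.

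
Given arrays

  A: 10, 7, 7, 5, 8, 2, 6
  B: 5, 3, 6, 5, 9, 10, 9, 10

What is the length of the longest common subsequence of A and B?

2

Match 5 (A #4, B #1) → 6 (A #7, B #3) — 2 values in the same relative order in both, and the DP table's final entry dp[7][8] is also 2, so no common subsequence is longer.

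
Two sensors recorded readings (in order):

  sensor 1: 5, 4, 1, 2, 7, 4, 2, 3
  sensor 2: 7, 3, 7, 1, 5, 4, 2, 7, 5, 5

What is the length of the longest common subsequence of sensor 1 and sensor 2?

Let dp[i][j] be the LCS length of the first i values of sensor 1 and the first j values of sensor 2. dp[i][j] = dp[i-1][j-1]+1 when the i-th and j-th values match, else max(dp[i-1][j], dp[i][j-1]).
    ·  7  3  7  1  5  4  2  7  5  5
 ·  0  0  0  0  0  0  0  0  0  0  0
 5  0  0  0  0  0  1  1  1  1  1  1
 4  0  0  0  0  0  1  2  2  2  2  2
 1  0  0  0  0  1  1  2  2  2  2  2
 2  0  0  0  0  1  1  2  3  3  3  3
 7  0  1  1  1  1  1  2  3  4  4  4
 4  0  1  1  1  1  1  2  3  4  4  4
 2  0  1  1  1  1  1  2  3  4  4  4
 3  0  1  2  2  2  2  2  3  4  4  4
dp[8][10] = 4. One LCS (by backtracking along matches): 5, 4, 2, 7.

4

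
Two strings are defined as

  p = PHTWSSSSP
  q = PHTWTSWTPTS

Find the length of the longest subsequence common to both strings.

Let dp[i][j] be the LCS length of the first i characters of p and the first j characters of q. dp[i][j] = dp[i-1][j-1]+1 when the i-th and j-th characters match, else max(dp[i-1][j], dp[i][j-1]).
    ·  P  H  T  W  T  S  W  T  P  T  S
 ·  0  0  0  0  0  0  0  0  0  0  0  0
 P  0  1  1  1  1  1  1  1  1  1  1  1
 H  0  1  2  2  2  2  2  2  2  2  2  2
 T  0  1  2  3  3  3  3  3  3  3  3  3
 W  0  1  2  3  4  4  4  4  4  4  4  4
 S  0  1  2  3  4  4  5  5  5  5  5  5
 S  0  1  2  3  4  4  5  5  5  5  5  6
 S  0  1  2  3  4  4  5  5  5  5  5  6
 S  0  1  2  3  4  4  5  5  5  5  5  6
 P  0  1  2  3  4  4  5  5  5  6  6  6
dp[9][11] = 6. One LCS (by backtracking along matches): PHTWSS.

6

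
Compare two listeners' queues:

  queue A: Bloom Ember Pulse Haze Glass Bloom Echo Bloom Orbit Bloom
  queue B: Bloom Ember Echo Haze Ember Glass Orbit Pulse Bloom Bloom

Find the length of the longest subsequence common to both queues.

Pick Bloom [1,1]; then Ember [2,2]; then Haze [4,4]; then Glass [5,6]; then Bloom [8,9]; then Bloom [10,10]; all 6 songs appear in both, in order. dp[10][10] = 6 confirms this is the maximum.

6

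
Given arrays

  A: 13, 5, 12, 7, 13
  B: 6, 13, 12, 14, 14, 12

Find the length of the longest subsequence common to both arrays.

One common subsequence of length 2: 13 [1,2]; then 12 [3,6]. dp[5][6] = 2 confirms this is the maximum.

2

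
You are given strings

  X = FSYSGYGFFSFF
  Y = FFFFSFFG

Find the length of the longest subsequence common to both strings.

6

Let dp[i][j] be the LCS length of the first i characters of X and the first j characters of Y. dp[i][j] = dp[i-1][j-1]+1 when the i-th and j-th characters match, else max(dp[i-1][j], dp[i][j-1]).
    ·  F  F  F  F  S  F  F  G
 ·  0  0  0  0  0  0  0  0  0
 F  0  1  1  1  1  1  1  1  1
 S  0  1  1  1  1  2  2  2  2
 Y  0  1  1  1  1  2  2  2  2
 S  0  1  1  1  1  2  2  2  2
 G  0  1  1  1  1  2  2  2  3
 Y  0  1  1  1  1  2  2  2  3
 G  0  1  1  1  1  2  2  2  3
 F  0  1  2  2  2  2  3  3  3
 F  0  1  2  3  3  3  3  4  4
 S  0  1  2  3  3  4  4  4  4
 F  0  1  2  3  4  4  5  5  5
 F  0  1  2  3  4  4  5  6  6
dp[12][8] = 6. One LCS (by backtracking along matches): FFFSFF.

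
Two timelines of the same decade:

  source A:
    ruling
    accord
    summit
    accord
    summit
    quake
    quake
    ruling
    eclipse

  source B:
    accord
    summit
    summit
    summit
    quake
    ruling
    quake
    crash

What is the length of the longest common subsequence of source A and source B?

Pick accord (source A #2, source B #1) → summit (source A #3, source B #3) → summit (source A #5, source B #4) → quake (source A #6, source B #5) → quake (source A #7, source B #7); all 5 events appear in both, in order. Since dp[9][8] = 5, nothing longer is possible.

5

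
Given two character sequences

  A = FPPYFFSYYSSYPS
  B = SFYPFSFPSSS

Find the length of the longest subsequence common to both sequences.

One common subsequence of length 7: F [1,2]; then P [3,4]; then F [5,5]; then F [6,7]; then S [10,9]; then S [11,10]; then S [14,11]. Since dp[14][11] = 7, nothing longer is possible.

7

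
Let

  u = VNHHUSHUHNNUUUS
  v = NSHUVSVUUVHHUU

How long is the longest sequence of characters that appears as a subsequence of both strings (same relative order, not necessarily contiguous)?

8

Taking N (u #2, v #1) → H (u #4, v #3) → U (u #5, v #4) → S (u #6, v #6) → H (u #7, v #11) → H (u #9, v #12) → U (u #13, v #13) → U (u #14, v #14) gives a common subsequence of length 8. The LCS DP gives dp[15][14] = 8, so this is optimal.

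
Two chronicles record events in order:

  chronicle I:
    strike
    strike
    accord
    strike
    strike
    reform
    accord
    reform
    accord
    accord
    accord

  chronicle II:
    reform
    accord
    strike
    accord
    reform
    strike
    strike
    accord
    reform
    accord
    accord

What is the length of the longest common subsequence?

8

Taking strike [2,3], accord [3,4], strike [4,6], strike [5,7], accord [7,8], reform [8,9], accord [10,10], accord [11,11] gives a common subsequence of length 8. dp[11][11] = 8 confirms this is the maximum.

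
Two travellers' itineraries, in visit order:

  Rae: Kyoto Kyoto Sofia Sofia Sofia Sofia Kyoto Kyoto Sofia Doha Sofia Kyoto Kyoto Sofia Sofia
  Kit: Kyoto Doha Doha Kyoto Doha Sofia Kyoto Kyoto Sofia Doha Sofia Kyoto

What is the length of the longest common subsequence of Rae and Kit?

9

Taking Kyoto (Rae #1, Kit #1) → Kyoto (Rae #2, Kit #4) → Sofia (Rae #6, Kit #6) → Kyoto (Rae #7, Kit #7) → Kyoto (Rae #8, Kit #8) → Sofia (Rae #9, Kit #9) → Doha (Rae #10, Kit #10) → Sofia (Rae #11, Kit #11) → Kyoto (Rae #13, Kit #12) gives a common subsequence of length 9. Since dp[15][12] = 9, nothing longer is possible.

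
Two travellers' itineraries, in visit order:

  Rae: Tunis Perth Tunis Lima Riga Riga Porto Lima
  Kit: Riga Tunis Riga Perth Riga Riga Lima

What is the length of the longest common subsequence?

Pick Tunis [1,2]; then Perth [2,4]; then Riga [5,5]; then Riga [6,6]; then Lima [8,7]; all 5 stops appear in both, in order. The LCS DP gives dp[8][7] = 5, so this is optimal.

5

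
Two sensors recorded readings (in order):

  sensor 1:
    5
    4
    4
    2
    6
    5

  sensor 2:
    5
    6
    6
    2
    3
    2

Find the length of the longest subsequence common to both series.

2

Let dp[i][j] be the LCS length of the first i values of sensor 1 and the first j values of sensor 2. dp[i][j] = dp[i-1][j-1]+1 when the i-th and j-th values match, else max(dp[i-1][j], dp[i][j-1]).
    ·  5  6  6  2  3  2
 ·  0  0  0  0  0  0  0
 5  0  1  1  1  1  1  1
 4  0  1  1  1  1  1  1
 4  0  1  1  1  1  1  1
 2  0  1  1  1  2  2  2
 6  0  1  2  2  2  2  2
 5  0  1  2  2  2  2  2
dp[6][6] = 2. One LCS (by backtracking along matches): 5, 2.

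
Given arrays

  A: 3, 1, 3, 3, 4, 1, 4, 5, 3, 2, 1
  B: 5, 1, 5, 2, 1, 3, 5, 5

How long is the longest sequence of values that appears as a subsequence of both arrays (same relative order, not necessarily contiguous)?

4

Let dp[i][j] be the LCS length of the first i values of A and the first j values of B. dp[i][j] = dp[i-1][j-1]+1 when the i-th and j-th values match, else max(dp[i-1][j], dp[i][j-1]).
    ·  5  1  5  2  1  3  5  5
 ·  0  0  0  0  0  0  0  0  0
 3  0  0  0  0  0  0  1  1  1
 1  0  0  1  1  1  1  1  1  1
 3  0  0  1  1  1  1  2  2  2
 3  0  0  1  1  1  1  2  2  2
 4  0  0  1  1  1  1  2  2  2
 1  0  0  1  1  1  2  2  2  2
 4  0  0  1  1  1  2  2  2  2
 5  0  1  1  2  2  2  2  3  3
 3  0  1  1  2  2  2  3  3  3
 2  0  1  1  2  3  3  3  3  3
 1  0  1  2  2  3  4  4  4  4
dp[11][8] = 4. One LCS (by backtracking along matches): 1, 5, 2, 1.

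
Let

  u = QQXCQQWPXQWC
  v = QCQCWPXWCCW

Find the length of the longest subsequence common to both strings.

Let dp[i][j] be the LCS length of the first i characters of u and the first j characters of v. dp[i][j] = dp[i-1][j-1]+1 when the i-th and j-th characters match, else max(dp[i-1][j], dp[i][j-1]).
    ·  Q  C  Q  C  W  P  X  W  C  C  W
 ·  0  0  0  0  0  0  0  0  0  0  0  0
 Q  0  1  1  1  1  1  1  1  1  1  1  1
 Q  0  1  1  2  2  2  2  2  2  2  2  2
 X  0  1  1  2  2  2  2  3  3  3  3  3
 C  0  1  2  2  3  3  3  3  3  4  4  4
 Q  0  1  2  3  3  3  3  3  3  4  4  4
 Q  0  1  2  3  3  3  3  3  3  4  4  4
 W  0  1  2  3  3  4  4  4  4  4  4  5
 P  0  1  2  3  3  4  5  5  5  5  5  5
 X  0  1  2  3  3  4  5  6  6  6  6  6
 Q  0  1  2  3  3  4  5  6  6  6  6  6
 W  0  1  2  3  3  4  5  6  7  7  7  7
 C  0  1  2  3  4  4  5  6  7  8  8  8
dp[12][11] = 8. One LCS (by backtracking along matches): QQCWPXWC.

8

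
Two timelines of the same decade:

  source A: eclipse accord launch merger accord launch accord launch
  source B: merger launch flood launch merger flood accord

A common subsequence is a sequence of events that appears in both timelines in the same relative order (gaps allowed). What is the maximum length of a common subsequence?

Taking launch at source A[3]=source B[4]; then merger at source A[4]=source B[5]; then accord at source A[7]=source B[7] gives a common subsequence of length 3, and the DP table's final entry dp[8][7] is also 3, so no common subsequence is longer.

3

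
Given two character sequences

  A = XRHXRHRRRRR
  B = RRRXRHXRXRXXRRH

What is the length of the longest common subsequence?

Taking X at A[1]=B[4]; then R at A[2]=B[5]; then H at A[3]=B[6]; then X at A[4]=B[7]; then R at A[5]=B[8]; then R at A[7]=B[10]; then R at A[8]=B[13]; then R at A[9]=B[14] gives a common subsequence of length 8. The LCS DP gives dp[11][15] = 8, so this is optimal.

8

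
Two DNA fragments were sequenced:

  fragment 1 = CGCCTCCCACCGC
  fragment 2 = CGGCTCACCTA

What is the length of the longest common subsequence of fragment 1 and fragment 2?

8

Let dp[i][j] be the LCS length of the first i bases of fragment 1 and the first j bases of fragment 2. dp[i][j] = dp[i-1][j-1]+1 when the i-th and j-th bases match, else max(dp[i-1][j], dp[i][j-1]).
    ·  C  G  G  C  T  C  A  C  C  T  A
 ·  0  0  0  0  0  0  0  0  0  0  0  0
 C  0  1  1  1  1  1  1  1  1  1  1  1
 G  0  1  2  2  2  2  2  2  2  2  2  2
 C  0  1  2  2  3  3  3  3  3  3  3  3
 C  0  1  2  2  3  3  4  4  4  4  4  4
 T  0  1  2  2  3  4  4  4  4  4  5  5
 C  0  1  2  2  3  4  5  5  5  5  5  5
 C  0  1  2  2  3  4  5  5  6  6  6  6
 C  0  1  2  2  3  4  5  5  6  7  7  7
 A  0  1  2  2  3  4  5  6  6  7  7  8
 C  0  1  2  2  3  4  5  6  7  7  7  8
 C  0  1  2  2  3  4  5  6  7  8  8  8
 G  0  1  2  3  3  4  5  6  7  8  8  8
 C  0  1  2  3  4  4  5  6  7  8  8  8
dp[13][11] = 8. One LCS (by backtracking along matches): CGCTCCCA.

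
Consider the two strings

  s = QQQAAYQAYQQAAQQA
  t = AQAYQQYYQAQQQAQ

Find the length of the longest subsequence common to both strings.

One common subsequence of length 10: Q (s #1, t #2); then Q (s #2, t #5); then Q (s #3, t #6); then Y (s #6, t #8); then Q (s #7, t #9); then A (s #8, t #10); then Q (s #10, t #12); then Q (s #11, t #13); then A (s #13, t #14); then Q (s #15, t #15). dp[16][15] = 10 confirms this is the maximum.

10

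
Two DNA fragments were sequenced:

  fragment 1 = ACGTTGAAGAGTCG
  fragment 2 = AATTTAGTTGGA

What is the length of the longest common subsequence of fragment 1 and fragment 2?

7

Taking A at fragment 1[1]=fragment 2[6], then G at fragment 1[3]=fragment 2[7], then T at fragment 1[4]=fragment 2[8], then T at fragment 1[5]=fragment 2[9], then G at fragment 1[6]=fragment 2[10], then G at fragment 1[9]=fragment 2[11], then A at fragment 1[10]=fragment 2[12] gives a common subsequence of length 7. dp[14][12] = 7 confirms this is the maximum.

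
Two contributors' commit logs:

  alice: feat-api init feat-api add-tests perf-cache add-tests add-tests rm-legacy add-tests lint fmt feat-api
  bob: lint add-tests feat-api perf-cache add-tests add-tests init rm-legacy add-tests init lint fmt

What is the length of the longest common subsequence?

8

Pick feat-api (alice #3, bob #3) → perf-cache (alice #5, bob #4) → add-tests (alice #6, bob #5) → add-tests (alice #7, bob #6) → rm-legacy (alice #8, bob #8) → add-tests (alice #9, bob #9) → lint (alice #10, bob #11) → fmt (alice #11, bob #12); all 8 commits appear in both, in order, and the DP table's final entry dp[12][12] is also 8, so no common subsequence is longer.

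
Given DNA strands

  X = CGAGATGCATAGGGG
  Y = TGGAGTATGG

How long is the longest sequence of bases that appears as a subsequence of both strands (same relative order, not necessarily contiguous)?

Let dp[i][j] be the LCS length of the first i bases of X and the first j bases of Y. dp[i][j] = dp[i-1][j-1]+1 when the i-th and j-th bases match, else max(dp[i-1][j], dp[i][j-1]).
    ·  T  G  G  A  G  T  A  T  G  G
 ·  0  0  0  0  0  0  0  0  0  0  0
 C  0  0  0  0  0  0  0  0  0  0  0
 G  0  0  1  1  1  1  1  1  1  1  1
 A  0  0  1  1  2  2  2  2  2  2  2
 G  0  0  1  2  2  3  3  3  3  3  3
 A  0  0  1  2  3  3  3  4  4  4  4
 T  0  1  1  2  3  3  4  4  5  5  5
 G  0  1  2  2  3  4  4  4  5  6  6
 C  0  1  2  2  3  4  4  4  5  6  6
 A  0  1  2  2  3  4  4  5  5  6  6
 T  0  1  2  2  3  4  5  5  6  6  6
 A  0  1  2  2  3  4  5  6  6  6  6
 G  0  1  2  3  3  4  5  6  6  7  7
 G  0  1  2  3  3  4  5  6  6  7  8
 G  0  1  2  3  3  4  5  6  6  7  8
 G  0  1  2  3  3  4  5  6  6  7  8
dp[15][10] = 8. One LCS (by backtracking along matches): GAGTATGG.

8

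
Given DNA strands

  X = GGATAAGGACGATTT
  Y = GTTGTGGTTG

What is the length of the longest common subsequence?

One common subsequence of length 7: G (X #1, Y #1); then G (X #2, Y #4); then T (X #4, Y #5); then G (X #8, Y #6); then G (X #11, Y #7); then T (X #13, Y #8); then T (X #14, Y #9). Since dp[15][10] = 7, nothing longer is possible.

7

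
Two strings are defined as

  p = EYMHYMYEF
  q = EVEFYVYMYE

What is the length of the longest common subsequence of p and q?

6

Taking E (p #1, q #3), Y (p #2, q #5), Y (p #5, q #7), M (p #6, q #8), Y (p #7, q #9), E (p #8, q #10) gives a common subsequence of length 6, and the DP table's final entry dp[9][10] is also 6, so no common subsequence is longer.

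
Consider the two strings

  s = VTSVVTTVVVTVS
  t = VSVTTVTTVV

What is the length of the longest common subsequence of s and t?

Let dp[i][j] be the LCS length of the first i characters of s and the first j characters of t. dp[i][j] = dp[i-1][j-1]+1 when the i-th and j-th characters match, else max(dp[i-1][j], dp[i][j-1]).
    ·  V  S  V  T  T  V  T  T  V  V
 ·  0  0  0  0  0  0  0  0  0  0  0
 V  0  1  1  1  1  1  1  1  1  1  1
 T  0  1  1  1  2  2  2  2  2  2  2
 S  0  1  2  2  2  2  2  2  2  2  2
 V  0  1  2  3  3  3  3  3  3  3  3
 V  0  1  2  3  3  3  4  4  4  4  4
 T  0  1  2  3  4  4  4  5  5  5  5
 T  0  1  2  3  4  5  5  5  6  6  6
 V  0  1  2  3  4  5  6  6  6  7  7
 V  0  1  2  3  4  5  6  6  6  7  8
 V  0  1  2  3  4  5  6  6  6  7  8
 T  0  1  2  3  4  5  6  7  7  7  8
 V  0  1  2  3  4  5  6  7  7  8  8
 S  0  1  2  3  4  5  6  7  7  8  8
dp[13][10] = 8. One LCS (by backtracking along matches): VSVVTTVV.

8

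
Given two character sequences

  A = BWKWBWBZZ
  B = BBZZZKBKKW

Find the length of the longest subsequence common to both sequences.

4

Match B (A #1, B #2), K (A #3, B #6), B (A #5, B #7), W (A #6, B #10) — 4 characters in the same relative order in both. The LCS DP gives dp[9][10] = 4, so this is optimal.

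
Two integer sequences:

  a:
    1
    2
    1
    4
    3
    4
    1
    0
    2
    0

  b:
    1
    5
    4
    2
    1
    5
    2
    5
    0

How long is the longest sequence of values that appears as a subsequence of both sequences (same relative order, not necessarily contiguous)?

Let dp[i][j] be the LCS length of the first i values of a and the first j values of b. dp[i][j] = dp[i-1][j-1]+1 when the i-th and j-th values match, else max(dp[i-1][j], dp[i][j-1]).
    ·  1  5  4  2  1  5  2  5  0
 ·  0  0  0  0  0  0  0  0  0  0
 1  0  1  1  1  1  1  1  1  1  1
 2  0  1  1  1  2  2  2  2  2  2
 1  0  1  1  1  2  3  3  3  3  3
 4  0  1  1  2  2  3  3  3  3  3
 3  0  1  1  2  2  3  3  3  3  3
 4  0  1  1  2  2  3  3  3  3  3
 1  0  1  1  2  2  3  3  3  3  3
 0  0  1  1  2  2  3  3  3  3  4
 2  0  1  1  2  3  3  3  4  4  4
 0  0  1  1  2  3  3  3  4  4  5
dp[10][9] = 5. One LCS (by backtracking along matches): 1, 2, 1, 2, 0.

5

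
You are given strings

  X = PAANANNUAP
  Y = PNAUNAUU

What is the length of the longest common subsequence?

One common subsequence of length 5: P at X[1]=Y[1], A at X[2]=Y[3], N at X[4]=Y[5], A at X[5]=Y[6], U at X[8]=Y[8], and the DP table's final entry dp[10][8] is also 5, so no common subsequence is longer.

5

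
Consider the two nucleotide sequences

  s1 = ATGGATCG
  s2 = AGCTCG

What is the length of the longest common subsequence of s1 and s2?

One common subsequence of length 5: A (s1 #1, s2 #1); then G (s1 #3, s2 #2); then T (s1 #6, s2 #4); then C (s1 #7, s2 #5); then G (s1 #8, s2 #6). The LCS DP gives dp[8][6] = 5, so this is optimal.

5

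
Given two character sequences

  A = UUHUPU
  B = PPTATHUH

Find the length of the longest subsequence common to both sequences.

Let dp[i][j] be the LCS length of the first i characters of A and the first j characters of B. dp[i][j] = dp[i-1][j-1]+1 when the i-th and j-th characters match, else max(dp[i-1][j], dp[i][j-1]).
    ·  P  P  T  A  T  H  U  H
 ·  0  0  0  0  0  0  0  0  0
 U  0  0  0  0  0  0  0  1  1
 U  0  0  0  0  0  0  0  1  1
 H  0  0  0  0  0  0  1  1  2
 U  0  0  0  0  0  0  1  2  2
 P  0  1  1  1  1  1  1  2  2
 U  0  1  1  1  1  1  1  2  2
dp[6][8] = 2. One LCS (by backtracking along matches): UH.

2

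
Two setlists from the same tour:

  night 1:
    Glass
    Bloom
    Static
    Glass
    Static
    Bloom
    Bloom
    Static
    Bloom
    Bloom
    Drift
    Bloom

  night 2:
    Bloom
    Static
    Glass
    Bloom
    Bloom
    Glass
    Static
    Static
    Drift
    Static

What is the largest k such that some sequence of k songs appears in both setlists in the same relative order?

7

Pick Bloom (night 1 #2, night 2 #1) → Static (night 1 #3, night 2 #2) → Glass (night 1 #4, night 2 #3) → Bloom (night 1 #6, night 2 #4) → Bloom (night 1 #7, night 2 #5) → Static (night 1 #8, night 2 #8) → Drift (night 1 #11, night 2 #9); all 7 songs appear in both, in order. The LCS DP gives dp[12][10] = 7, so this is optimal.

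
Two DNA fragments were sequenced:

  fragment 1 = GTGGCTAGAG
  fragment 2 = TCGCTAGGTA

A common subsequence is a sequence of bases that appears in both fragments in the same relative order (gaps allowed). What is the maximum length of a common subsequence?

Let dp[i][j] be the LCS length of the first i bases of fragment 1 and the first j bases of fragment 2. dp[i][j] = dp[i-1][j-1]+1 when the i-th and j-th bases match, else max(dp[i-1][j], dp[i][j-1]).
    ·  T  C  G  C  T  A  G  G  T  A
 ·  0  0  0  0  0  0  0  0  0  0  0
 G  0  0  0  1  1  1  1  1  1  1  1
 T  0  1  1  1  1  2  2  2  2  2  2
 G  0  1  1  2  2  2  2  3  3  3  3
 G  0  1  1  2  2  2  2  3  4  4  4
 C  0  1  2  2  3  3  3  3  4  4  4
 T  0  1  2  2  3  4  4  4  4  5  5
 A  0  1  2  2  3  4  5  5  5  5  6
 G  0  1  2  3  3  4  5  6  6  6  6
 A  0  1  2  3  3  4  5  6  6  6  7
 G  0  1  2  3  3  4  5  6  7  7  7
dp[10][10] = 7. One LCS (by backtracking along matches): TGCTAGA.

7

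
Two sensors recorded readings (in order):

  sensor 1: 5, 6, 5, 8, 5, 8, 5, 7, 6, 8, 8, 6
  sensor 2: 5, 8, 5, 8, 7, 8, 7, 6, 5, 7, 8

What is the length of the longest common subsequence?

Match 5 at sensor 1[1]=sensor 2[1], 5 at sensor 1[3]=sensor 2[3], 8 at sensor 1[4]=sensor 2[4], 8 at sensor 1[6]=sensor 2[6], 5 at sensor 1[7]=sensor 2[9], 7 at sensor 1[8]=sensor 2[10], 8 at sensor 1[11]=sensor 2[11] — 7 values in the same relative order in both, and the DP table's final entry dp[12][11] is also 7, so no common subsequence is longer.

7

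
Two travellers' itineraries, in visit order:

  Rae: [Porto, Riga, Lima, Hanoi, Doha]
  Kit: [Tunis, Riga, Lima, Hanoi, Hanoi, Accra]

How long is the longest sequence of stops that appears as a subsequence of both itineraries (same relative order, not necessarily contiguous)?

3

One common subsequence of length 3: Riga at Rae[2]=Kit[2] → Lima at Rae[3]=Kit[3] → Hanoi at Rae[4]=Kit[5]. dp[5][6] = 3 confirms this is the maximum.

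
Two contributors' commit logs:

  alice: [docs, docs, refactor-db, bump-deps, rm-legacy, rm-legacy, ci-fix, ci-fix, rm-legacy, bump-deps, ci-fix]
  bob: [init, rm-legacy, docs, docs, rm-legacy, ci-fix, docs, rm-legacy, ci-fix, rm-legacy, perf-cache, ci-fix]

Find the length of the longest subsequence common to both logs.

Pick docs (alice #1, bob #3); then docs (alice #2, bob #4); then rm-legacy (alice #5, bob #5); then rm-legacy (alice #6, bob #8); then ci-fix (alice #8, bob #9); then rm-legacy (alice #9, bob #10); then ci-fix (alice #11, bob #12); all 7 commits appear in both, in order. The LCS DP gives dp[11][12] = 7, so this is optimal.

7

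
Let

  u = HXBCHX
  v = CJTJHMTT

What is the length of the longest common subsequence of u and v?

Let dp[i][j] be the LCS length of the first i characters of u and the first j characters of v. dp[i][j] = dp[i-1][j-1]+1 when the i-th and j-th characters match, else max(dp[i-1][j], dp[i][j-1]).
    ·  C  J  T  J  H  M  T  T
 ·  0  0  0  0  0  0  0  0  0
 H  0  0  0  0  0  1  1  1  1
 X  0  0  0  0  0  1  1  1  1
 B  0  0  0  0  0  1  1  1  1
 C  0  1  1  1  1  1  1  1  1
 H  0  1  1  1  1  2  2  2  2
 X  0  1  1  1  1  2  2  2  2
dp[6][8] = 2. One LCS (by backtracking along matches): CH.

2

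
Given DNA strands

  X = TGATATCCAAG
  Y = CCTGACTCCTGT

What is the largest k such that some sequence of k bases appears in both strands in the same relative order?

7

Taking T [1,3] → G [2,4] → A [3,5] → T [6,7] → C [7,8] → C [8,9] → G [11,11] gives a common subsequence of length 7, and the DP table's final entry dp[11][12] is also 7, so no common subsequence is longer.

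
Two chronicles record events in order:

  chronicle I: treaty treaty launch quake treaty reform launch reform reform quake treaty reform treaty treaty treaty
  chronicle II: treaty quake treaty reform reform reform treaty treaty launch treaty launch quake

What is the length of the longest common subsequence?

9

One common subsequence of length 9: treaty (chronicle I #2, chronicle II #1); then quake (chronicle I #4, chronicle II #2); then treaty (chronicle I #5, chronicle II #3); then reform (chronicle I #6, chronicle II #4); then reform (chronicle I #8, chronicle II #5); then reform (chronicle I #9, chronicle II #6); then treaty (chronicle I #11, chronicle II #7); then treaty (chronicle I #13, chronicle II #8); then treaty (chronicle I #14, chronicle II #10). Since dp[15][12] = 9, nothing longer is possible.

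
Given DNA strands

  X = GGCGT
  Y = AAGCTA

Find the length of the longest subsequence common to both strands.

3

Let dp[i][j] be the LCS length of the first i bases of X and the first j bases of Y. dp[i][j] = dp[i-1][j-1]+1 when the i-th and j-th bases match, else max(dp[i-1][j], dp[i][j-1]).
    ·  A  A  G  C  T  A
 ·  0  0  0  0  0  0  0
 G  0  0  0  1  1  1  1
 G  0  0  0  1  1  1  1
 C  0  0  0  1  2  2  2
 G  0  0  0  1  2  2  2
 T  0  0  0  1  2  3  3
dp[5][6] = 3. One LCS (by backtracking along matches): GCT.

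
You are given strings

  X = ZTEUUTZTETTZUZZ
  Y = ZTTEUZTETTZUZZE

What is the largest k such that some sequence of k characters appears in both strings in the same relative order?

Taking Z [1,1], then T [2,3], then E [3,4], then U [5,5], then Z [7,6], then T [8,7], then E [9,8], then T [10,9], then T [11,10], then Z [12,11], then U [13,12], then Z [14,13], then Z [15,14] gives a common subsequence of length 13. Since dp[15][15] = 13, nothing longer is possible.

13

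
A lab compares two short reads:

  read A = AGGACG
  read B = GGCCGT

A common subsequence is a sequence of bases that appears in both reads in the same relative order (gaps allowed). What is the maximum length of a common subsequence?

Let dp[i][j] be the LCS length of the first i bases of read A and the first j bases of read B. dp[i][j] = dp[i-1][j-1]+1 when the i-th and j-th bases match, else max(dp[i-1][j], dp[i][j-1]).
    ·  G  G  C  C  G  T
 ·  0  0  0  0  0  0  0
 A  0  0  0  0  0  0  0
 G  0  1  1  1  1  1  1
 G  0  1  2  2  2  2  2
 A  0  1  2  2  2  2  2
 C  0  1  2  3  3  3  3
 G  0  1  2  3  3  4  4
dp[6][6] = 4. One LCS (by backtracking along matches): GGCG.

4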